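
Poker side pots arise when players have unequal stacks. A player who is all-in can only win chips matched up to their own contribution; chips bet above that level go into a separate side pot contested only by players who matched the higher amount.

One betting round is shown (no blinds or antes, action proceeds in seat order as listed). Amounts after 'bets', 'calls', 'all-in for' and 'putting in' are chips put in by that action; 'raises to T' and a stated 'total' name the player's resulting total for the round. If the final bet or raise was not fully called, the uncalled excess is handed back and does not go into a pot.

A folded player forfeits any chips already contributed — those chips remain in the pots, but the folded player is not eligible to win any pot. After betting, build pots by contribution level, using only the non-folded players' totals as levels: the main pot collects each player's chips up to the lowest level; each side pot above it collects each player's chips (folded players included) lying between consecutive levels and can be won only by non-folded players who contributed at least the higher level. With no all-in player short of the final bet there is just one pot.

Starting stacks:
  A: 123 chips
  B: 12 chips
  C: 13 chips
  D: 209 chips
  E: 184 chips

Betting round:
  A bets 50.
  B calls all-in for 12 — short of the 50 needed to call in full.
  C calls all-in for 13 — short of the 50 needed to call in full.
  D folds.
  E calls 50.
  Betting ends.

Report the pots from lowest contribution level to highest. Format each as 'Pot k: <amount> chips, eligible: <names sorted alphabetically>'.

Pot 1: 48 chips, eligible: A, B, C, E
Pot 2: 3 chips, eligible: A, C, E
Pot 3: 74 chips, eligible: A, E

Derivation:
Contributions: A=50, B=12, C=13, E=50
Folded: D
Pot levels (distinct totals of non-folded players): 12, 13, 50
Layer 1-12: 12 each from A, B, C, E = 12*4 = 48 chips; eligible A, B, C, E
Layer 13-13: 1 each from A, C, E = 1*3 = 3 chips; eligible A, C, E
Layer 14-50: 37 each from A, E = 37*2 = 74 chips; eligible A, E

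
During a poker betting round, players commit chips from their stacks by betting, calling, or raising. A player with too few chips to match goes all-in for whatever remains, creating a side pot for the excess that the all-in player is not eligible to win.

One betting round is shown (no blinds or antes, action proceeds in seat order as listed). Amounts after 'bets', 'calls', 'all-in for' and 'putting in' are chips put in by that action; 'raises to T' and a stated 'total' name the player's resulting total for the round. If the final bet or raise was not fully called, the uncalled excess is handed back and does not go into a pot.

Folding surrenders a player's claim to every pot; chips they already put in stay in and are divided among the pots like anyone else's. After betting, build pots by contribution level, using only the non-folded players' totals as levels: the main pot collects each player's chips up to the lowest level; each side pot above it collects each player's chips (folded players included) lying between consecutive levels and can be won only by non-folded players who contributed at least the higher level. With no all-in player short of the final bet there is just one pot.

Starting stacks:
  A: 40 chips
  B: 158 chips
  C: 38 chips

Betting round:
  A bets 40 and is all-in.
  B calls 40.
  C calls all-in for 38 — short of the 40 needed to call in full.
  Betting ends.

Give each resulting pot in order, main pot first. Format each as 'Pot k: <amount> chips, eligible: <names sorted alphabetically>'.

Pot 1: 114 chips, eligible: A, B, C
Pot 2: 4 chips, eligible: A, B

Derivation:
Contributions: A=40, B=40, C=38
Pot levels (distinct totals of non-folded players): 38, 40
Layer 1-38: 38 each from A, B, C = 38*3 = 114 chips; eligible A, B, C
Layer 39-40: 2 each from A, B = 2*2 = 4 chips; eligible A, B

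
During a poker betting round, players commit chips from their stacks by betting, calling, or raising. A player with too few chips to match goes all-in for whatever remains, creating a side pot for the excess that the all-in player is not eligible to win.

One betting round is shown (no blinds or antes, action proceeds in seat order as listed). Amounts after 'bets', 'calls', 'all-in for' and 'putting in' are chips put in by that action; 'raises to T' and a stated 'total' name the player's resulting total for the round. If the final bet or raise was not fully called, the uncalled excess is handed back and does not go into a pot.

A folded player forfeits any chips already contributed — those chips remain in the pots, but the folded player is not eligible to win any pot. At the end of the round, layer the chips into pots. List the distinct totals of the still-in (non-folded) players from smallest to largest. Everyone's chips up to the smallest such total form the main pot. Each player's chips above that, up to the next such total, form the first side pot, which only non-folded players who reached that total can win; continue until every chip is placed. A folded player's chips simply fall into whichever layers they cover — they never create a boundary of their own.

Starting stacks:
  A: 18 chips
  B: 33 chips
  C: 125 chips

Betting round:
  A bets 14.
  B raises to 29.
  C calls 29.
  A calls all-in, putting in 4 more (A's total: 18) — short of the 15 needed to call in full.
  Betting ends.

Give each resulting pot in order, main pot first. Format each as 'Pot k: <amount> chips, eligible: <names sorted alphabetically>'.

Contributions: A=18, B=29, C=29
Pot levels (distinct totals of non-folded players): 18, 29
Layer 1-18: 18 each from A, B, C = 18*3 = 54 chips; eligible A, B, C
Layer 19-29: 11 each from B, C = 11*2 = 22 chips; eligible B, C

Pot 1: 54 chips, eligible: A, B, C
Pot 2: 22 chips, eligible: B, C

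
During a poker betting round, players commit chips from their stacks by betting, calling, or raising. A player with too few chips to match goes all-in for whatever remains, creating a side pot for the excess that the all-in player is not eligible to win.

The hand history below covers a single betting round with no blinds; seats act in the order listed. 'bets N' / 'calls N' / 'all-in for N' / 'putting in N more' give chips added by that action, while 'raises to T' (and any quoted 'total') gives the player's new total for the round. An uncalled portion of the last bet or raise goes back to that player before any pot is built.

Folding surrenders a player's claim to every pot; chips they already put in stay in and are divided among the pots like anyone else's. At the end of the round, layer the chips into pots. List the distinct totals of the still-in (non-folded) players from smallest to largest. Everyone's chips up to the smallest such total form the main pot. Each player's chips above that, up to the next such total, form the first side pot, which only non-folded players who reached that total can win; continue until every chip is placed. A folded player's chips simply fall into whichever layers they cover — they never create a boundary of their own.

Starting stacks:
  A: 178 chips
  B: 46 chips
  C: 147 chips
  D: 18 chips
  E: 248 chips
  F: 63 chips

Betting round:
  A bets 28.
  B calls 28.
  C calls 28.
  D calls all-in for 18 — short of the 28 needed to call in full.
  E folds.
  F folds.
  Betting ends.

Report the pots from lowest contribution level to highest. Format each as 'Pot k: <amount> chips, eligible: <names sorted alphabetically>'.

Pot 1: 72 chips, eligible: A, B, C, D
Pot 2: 30 chips, eligible: A, B, C

Derivation:
Contributions: A=28, B=28, C=28, D=18
Folded: E, F
Pot levels (distinct totals of non-folded players): 18, 28
Layer 1-18: 18 each from A, B, C, D = 18*4 = 72 chips; eligible A, B, C, D
Layer 19-28: 10 each from A, B, C = 10*3 = 30 chips; eligible A, B, C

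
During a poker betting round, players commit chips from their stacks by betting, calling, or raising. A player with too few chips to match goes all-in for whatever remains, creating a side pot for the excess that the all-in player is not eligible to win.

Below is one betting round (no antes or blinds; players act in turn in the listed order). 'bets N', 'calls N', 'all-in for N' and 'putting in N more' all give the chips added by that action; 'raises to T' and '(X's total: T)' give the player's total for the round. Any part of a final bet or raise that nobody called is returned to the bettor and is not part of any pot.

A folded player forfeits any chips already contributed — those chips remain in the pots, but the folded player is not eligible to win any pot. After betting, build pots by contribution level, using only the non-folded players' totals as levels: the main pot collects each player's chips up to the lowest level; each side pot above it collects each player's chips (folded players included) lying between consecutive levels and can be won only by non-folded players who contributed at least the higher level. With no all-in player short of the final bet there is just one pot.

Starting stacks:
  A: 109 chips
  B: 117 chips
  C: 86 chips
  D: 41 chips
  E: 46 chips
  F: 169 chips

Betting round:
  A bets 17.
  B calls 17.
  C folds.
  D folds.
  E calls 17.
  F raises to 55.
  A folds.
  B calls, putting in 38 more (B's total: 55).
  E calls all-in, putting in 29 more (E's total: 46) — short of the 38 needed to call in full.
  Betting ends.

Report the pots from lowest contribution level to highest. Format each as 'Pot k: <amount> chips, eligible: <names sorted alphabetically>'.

Pot 1: 155 chips, eligible: B, E, F
Pot 2: 18 chips, eligible: B, F

Derivation:
Contributions: A=17, B=55, E=46, F=55
Folded: A, C, D
Pot levels (distinct totals of non-folded players): 46, 55
Layer 1-46: A 17 + B 46 + E 46 + F 46 = 155 chips; eligible B, E, F
Layer 47-55: 9 each from B, F = 9*2 = 18 chips; eligible B, F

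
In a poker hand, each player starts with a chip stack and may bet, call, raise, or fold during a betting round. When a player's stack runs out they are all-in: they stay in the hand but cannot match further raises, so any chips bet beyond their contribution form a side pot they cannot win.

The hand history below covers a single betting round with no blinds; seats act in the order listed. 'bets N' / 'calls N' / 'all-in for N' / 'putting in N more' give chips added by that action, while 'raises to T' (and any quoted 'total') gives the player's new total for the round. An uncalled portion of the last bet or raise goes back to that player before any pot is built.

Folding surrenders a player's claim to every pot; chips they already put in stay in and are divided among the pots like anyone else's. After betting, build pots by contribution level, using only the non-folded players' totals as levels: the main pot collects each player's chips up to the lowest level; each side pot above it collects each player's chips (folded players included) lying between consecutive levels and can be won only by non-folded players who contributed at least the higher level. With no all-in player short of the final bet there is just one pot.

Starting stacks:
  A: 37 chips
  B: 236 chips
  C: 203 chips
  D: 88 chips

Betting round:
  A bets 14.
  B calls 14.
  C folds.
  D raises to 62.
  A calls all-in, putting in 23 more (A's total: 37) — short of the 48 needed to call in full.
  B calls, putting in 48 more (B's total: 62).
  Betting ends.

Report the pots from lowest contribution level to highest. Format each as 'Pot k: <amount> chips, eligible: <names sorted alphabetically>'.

Pot 1: 111 chips, eligible: A, B, D
Pot 2: 50 chips, eligible: B, D

Derivation:
Contributions: A=37, B=62, D=62
Folded: C
Pot levels (distinct totals of non-folded players): 37, 62
Layer 1-37: 37 each from A, B, D = 37*3 = 111 chips; eligible A, B, D
Layer 38-62: 25 each from B, D = 25*2 = 50 chips; eligible B, D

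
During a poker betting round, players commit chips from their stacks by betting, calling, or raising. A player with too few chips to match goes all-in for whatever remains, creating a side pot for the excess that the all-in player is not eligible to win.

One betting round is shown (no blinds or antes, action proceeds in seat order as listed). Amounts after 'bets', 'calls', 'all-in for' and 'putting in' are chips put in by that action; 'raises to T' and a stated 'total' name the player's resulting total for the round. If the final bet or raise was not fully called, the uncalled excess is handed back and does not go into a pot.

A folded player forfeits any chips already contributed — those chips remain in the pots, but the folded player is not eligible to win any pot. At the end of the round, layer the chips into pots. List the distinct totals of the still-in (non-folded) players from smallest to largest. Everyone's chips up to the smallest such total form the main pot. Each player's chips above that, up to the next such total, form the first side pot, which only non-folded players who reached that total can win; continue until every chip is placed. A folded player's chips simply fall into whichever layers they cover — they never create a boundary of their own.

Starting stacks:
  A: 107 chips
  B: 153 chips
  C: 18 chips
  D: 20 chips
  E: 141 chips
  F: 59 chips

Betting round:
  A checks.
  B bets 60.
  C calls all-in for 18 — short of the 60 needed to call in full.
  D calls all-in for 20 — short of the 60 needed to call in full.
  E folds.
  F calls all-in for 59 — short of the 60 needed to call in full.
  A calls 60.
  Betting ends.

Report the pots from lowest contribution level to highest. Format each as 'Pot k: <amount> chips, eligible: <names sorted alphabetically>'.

Contributions: A=60, B=60, C=18, D=20, F=59
Folded: E
Pot levels (distinct totals of non-folded players): 18, 20, 59, 60
Layer 1-18: 18 each from A, B, C, D, F = 18*5 = 90 chips; eligible A, B, C, D, F
Layer 19-20: 2 each from A, B, D, F = 2*4 = 8 chips; eligible A, B, D, F
Layer 21-59: 39 each from A, B, F = 39*3 = 117 chips; eligible A, B, F
Layer 60-60: 1 each from A, B = 1*2 = 2 chips; eligible A, B

Pot 1: 90 chips, eligible: A, B, C, D, F
Pot 2: 8 chips, eligible: A, B, D, F
Pot 3: 117 chips, eligible: A, B, F
Pot 4: 2 chips, eligible: A, B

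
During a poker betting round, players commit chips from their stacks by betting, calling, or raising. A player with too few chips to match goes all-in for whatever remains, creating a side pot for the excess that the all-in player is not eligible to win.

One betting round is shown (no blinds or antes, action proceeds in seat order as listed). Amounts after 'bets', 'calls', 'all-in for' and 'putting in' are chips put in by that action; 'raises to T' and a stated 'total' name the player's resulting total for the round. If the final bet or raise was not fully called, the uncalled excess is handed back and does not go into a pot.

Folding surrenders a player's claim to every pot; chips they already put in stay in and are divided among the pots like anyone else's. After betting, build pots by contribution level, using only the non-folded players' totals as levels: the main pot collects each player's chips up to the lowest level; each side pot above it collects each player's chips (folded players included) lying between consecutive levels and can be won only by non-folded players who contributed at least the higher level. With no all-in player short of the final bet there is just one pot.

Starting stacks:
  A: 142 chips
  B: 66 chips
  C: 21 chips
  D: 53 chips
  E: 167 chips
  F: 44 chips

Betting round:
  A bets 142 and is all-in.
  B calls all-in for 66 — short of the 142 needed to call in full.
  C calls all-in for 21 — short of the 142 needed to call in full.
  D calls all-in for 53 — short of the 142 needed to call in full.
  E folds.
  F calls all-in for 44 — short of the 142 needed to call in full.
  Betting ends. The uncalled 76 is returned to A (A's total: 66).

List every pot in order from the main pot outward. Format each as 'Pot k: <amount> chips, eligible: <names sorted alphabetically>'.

Contributions (after 76 returned to A): A=66, B=66, C=21, D=53, F=44
Folded: E
Pot levels (distinct totals of non-folded players): 21, 44, 53, 66
Layer 1-21: 21 each from A, B, C, D, F = 21*5 = 105 chips; eligible A, B, C, D, F
Layer 22-44: 23 each from A, B, D, F = 23*4 = 92 chips; eligible A, B, D, F
Layer 45-53: 9 each from A, B, D = 9*3 = 27 chips; eligible A, B, D
Layer 54-66: 13 each from A, B = 13*2 = 26 chips; eligible A, B

Pot 1: 105 chips, eligible: A, B, C, D, F
Pot 2: 92 chips, eligible: A, B, D, F
Pot 3: 27 chips, eligible: A, B, D
Pot 4: 26 chips, eligible: A, B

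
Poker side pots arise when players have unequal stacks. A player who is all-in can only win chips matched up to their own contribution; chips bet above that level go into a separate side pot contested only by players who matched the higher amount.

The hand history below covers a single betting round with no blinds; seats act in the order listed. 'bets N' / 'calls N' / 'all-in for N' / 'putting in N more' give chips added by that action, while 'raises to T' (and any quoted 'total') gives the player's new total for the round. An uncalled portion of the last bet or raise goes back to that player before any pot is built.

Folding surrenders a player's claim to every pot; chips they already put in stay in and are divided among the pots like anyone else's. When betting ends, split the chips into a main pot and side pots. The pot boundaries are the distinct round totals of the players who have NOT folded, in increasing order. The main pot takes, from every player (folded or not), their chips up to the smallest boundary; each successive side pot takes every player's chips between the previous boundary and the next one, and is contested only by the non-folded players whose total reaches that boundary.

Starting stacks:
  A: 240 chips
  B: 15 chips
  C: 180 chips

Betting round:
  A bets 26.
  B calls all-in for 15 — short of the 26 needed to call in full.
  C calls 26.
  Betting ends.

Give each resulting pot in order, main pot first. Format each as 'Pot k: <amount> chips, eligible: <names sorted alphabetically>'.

Pot 1: 45 chips, eligible: A, B, C
Pot 2: 22 chips, eligible: A, C

Derivation:
Contributions: A=26, B=15, C=26
Pot levels (distinct totals of non-folded players): 15, 26
Layer 1-15: 15 each from A, B, C = 15*3 = 45 chips; eligible A, B, C
Layer 16-26: 11 each from A, C = 11*2 = 22 chips; eligible A, C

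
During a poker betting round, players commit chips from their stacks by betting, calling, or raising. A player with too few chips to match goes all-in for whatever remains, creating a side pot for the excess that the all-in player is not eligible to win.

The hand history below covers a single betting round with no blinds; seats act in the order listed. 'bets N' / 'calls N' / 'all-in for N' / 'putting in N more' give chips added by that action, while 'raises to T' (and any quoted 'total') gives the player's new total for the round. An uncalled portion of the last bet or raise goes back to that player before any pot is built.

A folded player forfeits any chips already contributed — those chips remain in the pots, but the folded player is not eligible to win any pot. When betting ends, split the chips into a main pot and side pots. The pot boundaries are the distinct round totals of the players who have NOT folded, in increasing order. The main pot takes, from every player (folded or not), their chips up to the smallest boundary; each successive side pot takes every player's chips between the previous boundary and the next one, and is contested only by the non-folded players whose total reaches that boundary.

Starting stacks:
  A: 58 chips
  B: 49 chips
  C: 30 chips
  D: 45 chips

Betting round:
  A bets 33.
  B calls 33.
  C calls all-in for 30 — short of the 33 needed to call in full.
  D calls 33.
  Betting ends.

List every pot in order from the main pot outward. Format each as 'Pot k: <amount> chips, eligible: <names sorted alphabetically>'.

Pot 1: 120 chips, eligible: A, B, C, D
Pot 2: 9 chips, eligible: A, B, D

Derivation:
Contributions: A=33, B=33, C=30, D=33
Pot levels (distinct totals of non-folded players): 30, 33
Layer 1-30: 30 each from A, B, C, D = 30*4 = 120 chips; eligible A, B, C, D
Layer 31-33: 3 each from A, B, D = 3*3 = 9 chips; eligible A, B, D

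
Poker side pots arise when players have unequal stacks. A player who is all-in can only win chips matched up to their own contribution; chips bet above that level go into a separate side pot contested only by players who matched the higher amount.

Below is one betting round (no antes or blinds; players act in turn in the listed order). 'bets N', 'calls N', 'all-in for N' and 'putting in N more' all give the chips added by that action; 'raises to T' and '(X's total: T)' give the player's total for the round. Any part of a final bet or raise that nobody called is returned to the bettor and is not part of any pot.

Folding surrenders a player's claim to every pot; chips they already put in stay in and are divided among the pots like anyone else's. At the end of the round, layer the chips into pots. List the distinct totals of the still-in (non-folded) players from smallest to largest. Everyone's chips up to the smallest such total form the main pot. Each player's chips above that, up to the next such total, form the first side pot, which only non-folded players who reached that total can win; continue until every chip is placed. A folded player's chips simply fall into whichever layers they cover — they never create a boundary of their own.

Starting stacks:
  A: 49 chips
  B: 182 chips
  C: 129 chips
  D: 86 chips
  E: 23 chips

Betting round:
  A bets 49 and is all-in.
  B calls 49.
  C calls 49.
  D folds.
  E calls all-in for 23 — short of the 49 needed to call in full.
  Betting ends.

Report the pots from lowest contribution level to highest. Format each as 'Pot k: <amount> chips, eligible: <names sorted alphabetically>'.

Pot 1: 92 chips, eligible: A, B, C, E
Pot 2: 78 chips, eligible: A, B, C

Derivation:
Contributions: A=49, B=49, C=49, E=23
Folded: D
Pot levels (distinct totals of non-folded players): 23, 49
Layer 1-23: 23 each from A, B, C, E = 23*4 = 92 chips; eligible A, B, C, E
Layer 24-49: 26 each from A, B, C = 26*3 = 78 chips; eligible A, B, C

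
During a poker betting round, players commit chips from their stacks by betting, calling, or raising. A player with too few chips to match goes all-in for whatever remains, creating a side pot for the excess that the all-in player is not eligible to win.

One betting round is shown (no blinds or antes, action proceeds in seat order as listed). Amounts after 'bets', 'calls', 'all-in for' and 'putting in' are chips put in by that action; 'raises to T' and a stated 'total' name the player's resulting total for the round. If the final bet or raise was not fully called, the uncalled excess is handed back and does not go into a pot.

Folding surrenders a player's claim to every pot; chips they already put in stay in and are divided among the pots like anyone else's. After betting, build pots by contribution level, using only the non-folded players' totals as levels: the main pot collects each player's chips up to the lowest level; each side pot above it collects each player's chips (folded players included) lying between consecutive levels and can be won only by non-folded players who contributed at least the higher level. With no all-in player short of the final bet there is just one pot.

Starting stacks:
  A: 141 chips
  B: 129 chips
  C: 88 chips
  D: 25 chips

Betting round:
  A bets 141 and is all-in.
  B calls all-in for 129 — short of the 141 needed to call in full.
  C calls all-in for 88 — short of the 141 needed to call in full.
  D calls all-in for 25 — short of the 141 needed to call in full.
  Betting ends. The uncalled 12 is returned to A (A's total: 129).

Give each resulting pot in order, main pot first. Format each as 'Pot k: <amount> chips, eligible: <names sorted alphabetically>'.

Contributions (after 12 returned to A): A=129, B=129, C=88, D=25
Pot levels (distinct totals of non-folded players): 25, 88, 129
Layer 1-25: 25 each from A, B, C, D = 25*4 = 100 chips; eligible A, B, C, D
Layer 26-88: 63 each from A, B, C = 63*3 = 189 chips; eligible A, B, C
Layer 89-129: 41 each from A, B = 41*2 = 82 chips; eligible A, B

Pot 1: 100 chips, eligible: A, B, C, D
Pot 2: 189 chips, eligible: A, B, C
Pot 3: 82 chips, eligible: A, B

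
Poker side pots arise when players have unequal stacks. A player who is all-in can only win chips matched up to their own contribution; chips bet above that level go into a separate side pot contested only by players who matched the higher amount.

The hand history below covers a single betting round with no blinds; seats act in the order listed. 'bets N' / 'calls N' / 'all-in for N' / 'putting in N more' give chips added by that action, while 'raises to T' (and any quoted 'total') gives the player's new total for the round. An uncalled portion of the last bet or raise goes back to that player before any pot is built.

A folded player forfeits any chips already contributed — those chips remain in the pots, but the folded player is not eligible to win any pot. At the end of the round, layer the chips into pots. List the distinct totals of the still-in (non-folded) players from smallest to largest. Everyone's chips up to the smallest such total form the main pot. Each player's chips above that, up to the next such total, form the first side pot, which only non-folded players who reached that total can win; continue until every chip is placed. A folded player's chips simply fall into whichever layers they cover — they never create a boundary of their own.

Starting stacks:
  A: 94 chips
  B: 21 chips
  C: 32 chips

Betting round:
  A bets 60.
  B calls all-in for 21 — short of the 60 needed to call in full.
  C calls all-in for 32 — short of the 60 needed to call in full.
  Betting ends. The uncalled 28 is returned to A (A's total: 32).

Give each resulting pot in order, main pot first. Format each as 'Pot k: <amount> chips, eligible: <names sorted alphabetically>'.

Contributions (after 28 returned to A): A=32, B=21, C=32
Pot levels (distinct totals of non-folded players): 21, 32
Layer 1-21: 21 each from A, B, C = 21*3 = 63 chips; eligible A, B, C
Layer 22-32: 11 each from A, C = 11*2 = 22 chips; eligible A, C

Pot 1: 63 chips, eligible: A, B, C
Pot 2: 22 chips, eligible: A, C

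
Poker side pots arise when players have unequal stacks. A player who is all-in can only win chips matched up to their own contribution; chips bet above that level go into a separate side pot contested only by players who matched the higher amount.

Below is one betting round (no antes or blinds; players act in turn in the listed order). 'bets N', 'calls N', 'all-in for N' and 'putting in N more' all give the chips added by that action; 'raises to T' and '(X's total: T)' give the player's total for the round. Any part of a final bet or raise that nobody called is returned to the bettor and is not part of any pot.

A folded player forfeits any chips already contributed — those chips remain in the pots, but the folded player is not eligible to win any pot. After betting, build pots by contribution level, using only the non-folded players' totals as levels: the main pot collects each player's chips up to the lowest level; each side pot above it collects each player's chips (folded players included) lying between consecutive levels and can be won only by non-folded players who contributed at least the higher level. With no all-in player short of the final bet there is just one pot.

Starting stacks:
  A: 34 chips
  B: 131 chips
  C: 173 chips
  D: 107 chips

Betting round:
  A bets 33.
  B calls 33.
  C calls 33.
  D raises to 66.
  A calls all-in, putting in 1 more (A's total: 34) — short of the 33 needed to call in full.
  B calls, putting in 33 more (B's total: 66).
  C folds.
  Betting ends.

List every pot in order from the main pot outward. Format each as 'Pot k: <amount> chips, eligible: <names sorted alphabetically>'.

Contributions: A=34, B=66, C=33, D=66
Folded: C
Pot levels (distinct totals of non-folded players): 34, 66
Layer 1-34: A 34 + B 34 + C 33 + D 34 = 135 chips; eligible A, B, D
Layer 35-66: 32 each from B, D = 32*2 = 64 chips; eligible B, D

Pot 1: 135 chips, eligible: A, B, D
Pot 2: 64 chips, eligible: B, D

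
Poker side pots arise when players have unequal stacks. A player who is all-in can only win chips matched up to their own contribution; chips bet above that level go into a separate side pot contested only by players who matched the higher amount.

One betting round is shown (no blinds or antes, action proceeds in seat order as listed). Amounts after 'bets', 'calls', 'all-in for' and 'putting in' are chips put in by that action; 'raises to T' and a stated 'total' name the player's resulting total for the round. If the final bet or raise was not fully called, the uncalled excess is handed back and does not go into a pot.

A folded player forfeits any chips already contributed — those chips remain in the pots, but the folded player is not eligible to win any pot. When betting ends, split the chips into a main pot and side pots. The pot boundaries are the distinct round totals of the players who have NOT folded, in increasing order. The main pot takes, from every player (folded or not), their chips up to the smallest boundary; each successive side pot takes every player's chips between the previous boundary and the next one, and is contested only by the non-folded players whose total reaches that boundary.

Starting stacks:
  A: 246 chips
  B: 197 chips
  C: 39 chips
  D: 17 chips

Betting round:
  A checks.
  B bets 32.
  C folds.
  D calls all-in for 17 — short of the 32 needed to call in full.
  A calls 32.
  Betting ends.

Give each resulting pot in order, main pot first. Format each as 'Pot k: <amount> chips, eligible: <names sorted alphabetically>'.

Pot 1: 51 chips, eligible: A, B, D
Pot 2: 30 chips, eligible: A, B

Derivation:
Contributions: A=32, B=32, D=17
Folded: C
Pot levels (distinct totals of non-folded players): 17, 32
Layer 1-17: 17 each from A, B, D = 17*3 = 51 chips; eligible A, B, D
Layer 18-32: 15 each from A, B = 15*2 = 30 chips; eligible A, B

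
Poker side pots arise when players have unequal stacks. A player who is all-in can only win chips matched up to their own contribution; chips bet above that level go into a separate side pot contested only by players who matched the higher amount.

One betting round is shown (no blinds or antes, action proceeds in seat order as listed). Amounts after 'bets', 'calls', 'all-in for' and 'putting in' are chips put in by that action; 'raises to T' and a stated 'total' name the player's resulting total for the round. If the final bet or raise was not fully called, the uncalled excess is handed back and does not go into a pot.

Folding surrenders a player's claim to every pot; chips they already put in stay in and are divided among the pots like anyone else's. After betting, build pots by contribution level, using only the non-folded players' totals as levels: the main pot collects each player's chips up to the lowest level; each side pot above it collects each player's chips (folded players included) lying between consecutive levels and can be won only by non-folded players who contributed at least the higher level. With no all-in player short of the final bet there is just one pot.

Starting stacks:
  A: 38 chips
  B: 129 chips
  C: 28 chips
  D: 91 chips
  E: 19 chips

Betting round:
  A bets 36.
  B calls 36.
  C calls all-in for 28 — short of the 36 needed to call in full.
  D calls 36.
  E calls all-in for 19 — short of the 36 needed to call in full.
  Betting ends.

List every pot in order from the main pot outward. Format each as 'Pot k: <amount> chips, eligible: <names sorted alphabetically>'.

Contributions: A=36, B=36, C=28, D=36, E=19
Pot levels (distinct totals of non-folded players): 19, 28, 36
Layer 1-19: 19 each from A, B, C, D, E = 19*5 = 95 chips; eligible A, B, C, D, E
Layer 20-28: 9 each from A, B, C, D = 9*4 = 36 chips; eligible A, B, C, D
Layer 29-36: 8 each from A, B, D = 8*3 = 24 chips; eligible A, B, D

Pot 1: 95 chips, eligible: A, B, C, D, E
Pot 2: 36 chips, eligible: A, B, C, D
Pot 3: 24 chips, eligible: A, B, D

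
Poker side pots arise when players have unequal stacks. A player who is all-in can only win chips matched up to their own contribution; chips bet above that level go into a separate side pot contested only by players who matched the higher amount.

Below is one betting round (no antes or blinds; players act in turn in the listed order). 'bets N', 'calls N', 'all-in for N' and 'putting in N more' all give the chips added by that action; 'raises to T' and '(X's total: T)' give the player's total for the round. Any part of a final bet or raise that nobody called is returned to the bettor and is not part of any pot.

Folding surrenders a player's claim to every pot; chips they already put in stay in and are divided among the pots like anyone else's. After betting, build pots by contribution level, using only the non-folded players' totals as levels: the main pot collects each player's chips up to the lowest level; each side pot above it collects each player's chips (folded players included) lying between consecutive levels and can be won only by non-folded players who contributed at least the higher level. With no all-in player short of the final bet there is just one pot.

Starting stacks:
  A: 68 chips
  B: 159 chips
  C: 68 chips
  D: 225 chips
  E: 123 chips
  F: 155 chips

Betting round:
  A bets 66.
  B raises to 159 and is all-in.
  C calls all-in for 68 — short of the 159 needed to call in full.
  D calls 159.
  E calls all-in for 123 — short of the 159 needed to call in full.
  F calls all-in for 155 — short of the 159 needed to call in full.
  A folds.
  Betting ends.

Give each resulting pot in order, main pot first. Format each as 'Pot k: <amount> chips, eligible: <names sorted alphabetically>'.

Pot 1: 406 chips, eligible: B, C, D, E, F
Pot 2: 220 chips, eligible: B, D, E, F
Pot 3: 96 chips, eligible: B, D, F
Pot 4: 8 chips, eligible: B, D

Derivation:
Contributions: A=66, B=159, C=68, D=159, E=123, F=155
Folded: A
Pot levels (distinct totals of non-folded players): 68, 123, 155, 159
Layer 1-68: A 66 + B 68 + C 68 + D 68 + E 68 + F 68 = 406 chips; eligible B, C, D, E, F
Layer 69-123: 55 each from B, D, E, F = 55*4 = 220 chips; eligible B, D, E, F
Layer 124-155: 32 each from B, D, F = 32*3 = 96 chips; eligible B, D, F
Layer 156-159: 4 each from B, D = 4*2 = 8 chips; eligible B, D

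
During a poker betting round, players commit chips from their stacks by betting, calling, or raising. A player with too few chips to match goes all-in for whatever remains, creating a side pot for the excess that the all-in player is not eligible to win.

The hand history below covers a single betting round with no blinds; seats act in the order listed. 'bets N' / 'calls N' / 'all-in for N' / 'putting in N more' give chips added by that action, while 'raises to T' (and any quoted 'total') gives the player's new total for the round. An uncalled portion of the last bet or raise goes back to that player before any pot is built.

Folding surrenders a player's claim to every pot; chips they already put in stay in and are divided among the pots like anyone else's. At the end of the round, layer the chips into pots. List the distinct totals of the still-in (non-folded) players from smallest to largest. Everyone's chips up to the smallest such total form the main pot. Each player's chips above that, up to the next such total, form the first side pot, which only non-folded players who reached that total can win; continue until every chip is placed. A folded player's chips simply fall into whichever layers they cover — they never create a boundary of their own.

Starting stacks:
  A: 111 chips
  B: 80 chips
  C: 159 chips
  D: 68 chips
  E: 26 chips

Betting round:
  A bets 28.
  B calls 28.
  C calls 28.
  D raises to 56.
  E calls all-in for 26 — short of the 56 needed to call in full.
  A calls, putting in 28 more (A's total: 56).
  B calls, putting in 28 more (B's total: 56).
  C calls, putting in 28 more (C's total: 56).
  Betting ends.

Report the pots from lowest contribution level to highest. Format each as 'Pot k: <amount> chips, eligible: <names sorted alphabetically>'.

Contributions: A=56, B=56, C=56, D=56, E=26
Pot levels (distinct totals of non-folded players): 26, 56
Layer 1-26: 26 each from A, B, C, D, E = 26*5 = 130 chips; eligible A, B, C, D, E
Layer 27-56: 30 each from A, B, C, D = 30*4 = 120 chips; eligible A, B, C, D

Pot 1: 130 chips, eligible: A, B, C, D, E
Pot 2: 120 chips, eligible: A, B, C, D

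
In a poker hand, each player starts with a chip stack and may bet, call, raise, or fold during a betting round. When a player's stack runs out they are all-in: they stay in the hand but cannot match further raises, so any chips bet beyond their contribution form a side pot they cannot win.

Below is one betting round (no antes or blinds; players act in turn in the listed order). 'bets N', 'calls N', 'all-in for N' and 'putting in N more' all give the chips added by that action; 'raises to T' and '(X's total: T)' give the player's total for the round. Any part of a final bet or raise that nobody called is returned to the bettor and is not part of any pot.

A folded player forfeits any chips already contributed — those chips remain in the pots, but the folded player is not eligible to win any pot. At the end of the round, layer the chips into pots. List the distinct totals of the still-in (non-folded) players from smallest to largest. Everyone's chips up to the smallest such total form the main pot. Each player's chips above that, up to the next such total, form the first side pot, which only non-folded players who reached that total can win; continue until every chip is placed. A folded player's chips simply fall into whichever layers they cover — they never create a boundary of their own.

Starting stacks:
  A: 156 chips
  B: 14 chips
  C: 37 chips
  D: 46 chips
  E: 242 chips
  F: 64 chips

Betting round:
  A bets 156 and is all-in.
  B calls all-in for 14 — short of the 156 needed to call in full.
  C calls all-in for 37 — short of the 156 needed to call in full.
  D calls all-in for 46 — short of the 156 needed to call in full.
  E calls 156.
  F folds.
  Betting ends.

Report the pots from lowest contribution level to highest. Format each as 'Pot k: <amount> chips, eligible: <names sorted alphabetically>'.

Contributions: A=156, B=14, C=37, D=46, E=156
Folded: F
Pot levels (distinct totals of non-folded players): 14, 37, 46, 156
Layer 1-14: 14 each from A, B, C, D, E = 14*5 = 70 chips; eligible A, B, C, D, E
Layer 15-37: 23 each from A, C, D, E = 23*4 = 92 chips; eligible A, C, D, E
Layer 38-46: 9 each from A, D, E = 9*3 = 27 chips; eligible A, D, E
Layer 47-156: 110 each from A, E = 110*2 = 220 chips; eligible A, E

Pot 1: 70 chips, eligible: A, B, C, D, E
Pot 2: 92 chips, eligible: A, C, D, E
Pot 3: 27 chips, eligible: A, D, E
Pot 4: 220 chips, eligible: A, E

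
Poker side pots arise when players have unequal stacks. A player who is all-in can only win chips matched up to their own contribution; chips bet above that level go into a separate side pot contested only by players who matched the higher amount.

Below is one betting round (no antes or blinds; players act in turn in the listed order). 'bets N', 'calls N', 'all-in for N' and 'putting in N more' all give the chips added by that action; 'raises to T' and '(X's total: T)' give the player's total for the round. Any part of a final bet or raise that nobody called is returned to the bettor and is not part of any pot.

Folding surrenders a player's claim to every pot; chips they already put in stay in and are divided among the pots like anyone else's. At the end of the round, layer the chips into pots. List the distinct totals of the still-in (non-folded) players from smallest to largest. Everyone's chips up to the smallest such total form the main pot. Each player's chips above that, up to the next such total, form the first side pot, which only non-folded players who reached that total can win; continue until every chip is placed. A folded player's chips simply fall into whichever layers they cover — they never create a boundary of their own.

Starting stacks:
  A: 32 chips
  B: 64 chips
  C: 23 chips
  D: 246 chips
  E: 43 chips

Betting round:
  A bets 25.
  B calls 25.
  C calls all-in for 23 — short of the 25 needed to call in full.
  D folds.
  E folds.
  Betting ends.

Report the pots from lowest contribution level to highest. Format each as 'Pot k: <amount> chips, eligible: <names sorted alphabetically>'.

Pot 1: 69 chips, eligible: A, B, C
Pot 2: 4 chips, eligible: A, B

Derivation:
Contributions: A=25, B=25, C=23
Folded: D, E
Pot levels (distinct totals of non-folded players): 23, 25
Layer 1-23: 23 each from A, B, C = 23*3 = 69 chips; eligible A, B, C
Layer 24-25: 2 each from A, B = 2*2 = 4 chips; eligible A, B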